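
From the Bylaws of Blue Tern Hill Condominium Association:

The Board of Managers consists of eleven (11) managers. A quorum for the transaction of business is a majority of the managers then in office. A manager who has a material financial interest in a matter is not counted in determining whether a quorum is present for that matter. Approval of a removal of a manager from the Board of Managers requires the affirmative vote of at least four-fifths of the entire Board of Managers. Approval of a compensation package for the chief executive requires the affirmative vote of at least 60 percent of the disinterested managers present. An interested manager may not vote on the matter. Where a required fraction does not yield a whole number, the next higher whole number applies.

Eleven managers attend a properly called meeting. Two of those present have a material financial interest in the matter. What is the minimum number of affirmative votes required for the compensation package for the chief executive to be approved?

6

The compensation package for the chief executive requires three-fifths of the disinterested managers present (11 − 2 = 9).
3/5 of 9 = 5.40, rounded up to 6.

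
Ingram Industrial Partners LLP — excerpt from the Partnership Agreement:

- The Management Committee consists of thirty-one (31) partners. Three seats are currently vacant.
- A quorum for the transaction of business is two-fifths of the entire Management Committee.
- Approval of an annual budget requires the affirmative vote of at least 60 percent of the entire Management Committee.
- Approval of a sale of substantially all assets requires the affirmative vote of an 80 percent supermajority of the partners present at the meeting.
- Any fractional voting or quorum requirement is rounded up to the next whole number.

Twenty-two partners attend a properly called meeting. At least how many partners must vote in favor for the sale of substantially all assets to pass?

The sale of substantially all assets requires four-fifths of the partners present (22).
4/5 of 22 = 17.60, rounded up to 18.

18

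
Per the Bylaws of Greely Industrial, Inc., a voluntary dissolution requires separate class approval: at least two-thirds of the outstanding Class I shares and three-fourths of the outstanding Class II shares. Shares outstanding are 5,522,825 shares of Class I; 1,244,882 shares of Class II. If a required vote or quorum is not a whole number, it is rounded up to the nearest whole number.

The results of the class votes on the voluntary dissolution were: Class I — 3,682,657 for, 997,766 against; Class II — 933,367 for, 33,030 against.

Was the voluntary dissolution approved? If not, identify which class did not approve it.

Not approved — the Class II shares did not give the required vote.

Class I: 2/3 of 5522825 = 3681883.33, rounded up to 3681884; 3,681,884 required, 3,682,657 in favor — approved.
Class II: 3/4 of 1244882 = 933661.50, rounded up to 933662; 933,662 required, 933,367 in favor — not approved.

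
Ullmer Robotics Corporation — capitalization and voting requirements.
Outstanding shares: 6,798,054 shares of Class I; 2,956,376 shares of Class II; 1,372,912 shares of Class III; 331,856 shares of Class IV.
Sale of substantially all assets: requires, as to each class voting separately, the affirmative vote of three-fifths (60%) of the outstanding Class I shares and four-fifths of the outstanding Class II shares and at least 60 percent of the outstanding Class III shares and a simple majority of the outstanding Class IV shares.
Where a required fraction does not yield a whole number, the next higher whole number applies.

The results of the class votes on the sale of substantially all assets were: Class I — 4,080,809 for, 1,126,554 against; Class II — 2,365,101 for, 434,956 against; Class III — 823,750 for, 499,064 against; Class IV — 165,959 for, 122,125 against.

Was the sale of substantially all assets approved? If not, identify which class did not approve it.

Class I: 3/5 of 6798054 = 4078832.40, rounded up to 4078833; 4,078,833 required, 4,080,809 in favor — approved.
Class II: 4/5 of 2956376 = 2365100.80, rounded up to 2365101; 2,365,101 required, 2,365,101 in favor — approved.
Class III: 3/5 of 1372912 = 823747.20, rounded up to 823748; 823,748 required, 823,750 in favor — approved.
Class IV: a majority of 331856 is 165929; 165,929 required, 165,959 in favor — approved.

Approved — every class gave the required vote.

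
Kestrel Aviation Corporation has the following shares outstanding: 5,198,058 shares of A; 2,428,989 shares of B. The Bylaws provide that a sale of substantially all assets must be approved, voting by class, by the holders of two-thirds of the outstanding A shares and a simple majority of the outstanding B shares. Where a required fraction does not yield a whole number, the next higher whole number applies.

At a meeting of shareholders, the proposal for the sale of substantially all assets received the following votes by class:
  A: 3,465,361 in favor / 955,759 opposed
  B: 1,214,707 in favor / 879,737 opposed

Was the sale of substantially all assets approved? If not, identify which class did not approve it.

A: 2/3 of 5198058 = 3465372; 3,465,372 required, 3,465,361 in favor — not approved.
B: a majority of 2428989 is 1214495; 1,214,495 required, 1,214,707 in favor — approved.

Not approved — the A shares did not give the required vote.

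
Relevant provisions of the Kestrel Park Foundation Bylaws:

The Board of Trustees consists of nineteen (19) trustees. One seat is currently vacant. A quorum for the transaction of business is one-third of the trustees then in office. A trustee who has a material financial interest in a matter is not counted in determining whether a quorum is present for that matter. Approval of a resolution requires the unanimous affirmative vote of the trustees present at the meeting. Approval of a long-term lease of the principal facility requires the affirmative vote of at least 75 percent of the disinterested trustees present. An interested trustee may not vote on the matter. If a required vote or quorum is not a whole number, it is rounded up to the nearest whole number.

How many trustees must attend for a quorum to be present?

1/3 of 18 = 6.

6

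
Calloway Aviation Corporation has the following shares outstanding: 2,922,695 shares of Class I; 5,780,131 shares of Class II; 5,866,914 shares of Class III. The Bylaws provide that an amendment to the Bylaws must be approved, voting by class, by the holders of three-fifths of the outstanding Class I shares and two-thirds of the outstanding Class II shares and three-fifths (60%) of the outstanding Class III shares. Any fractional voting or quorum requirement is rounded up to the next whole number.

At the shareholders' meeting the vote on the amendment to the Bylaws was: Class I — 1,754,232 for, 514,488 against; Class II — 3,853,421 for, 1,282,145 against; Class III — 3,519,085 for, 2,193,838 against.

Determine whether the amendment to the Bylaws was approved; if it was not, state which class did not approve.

Not approved — the Class III shares did not give the required vote.

Class I: 3/5 of 2922695 = 1753617; 1,753,617 required, 1,754,232 in favor — approved.
Class II: 2/3 of 5780131 = 3853420.67, rounded up to 3853421; 3,853,421 required, 3,853,421 in favor — approved.
Class III: 3/5 of 5866914 = 3520148.40, rounded up to 3520149; 3,520,149 required, 3,519,085 in favor — not approved.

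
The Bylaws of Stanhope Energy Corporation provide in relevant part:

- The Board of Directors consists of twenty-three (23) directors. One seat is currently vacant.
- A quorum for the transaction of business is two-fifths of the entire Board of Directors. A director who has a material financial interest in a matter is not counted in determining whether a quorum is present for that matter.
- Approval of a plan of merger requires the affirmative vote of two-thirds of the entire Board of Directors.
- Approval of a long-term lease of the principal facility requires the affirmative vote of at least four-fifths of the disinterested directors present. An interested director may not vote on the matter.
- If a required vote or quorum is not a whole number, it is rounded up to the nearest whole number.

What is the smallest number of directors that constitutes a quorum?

2/5 of 23 = 9.20, rounded up to 10.

10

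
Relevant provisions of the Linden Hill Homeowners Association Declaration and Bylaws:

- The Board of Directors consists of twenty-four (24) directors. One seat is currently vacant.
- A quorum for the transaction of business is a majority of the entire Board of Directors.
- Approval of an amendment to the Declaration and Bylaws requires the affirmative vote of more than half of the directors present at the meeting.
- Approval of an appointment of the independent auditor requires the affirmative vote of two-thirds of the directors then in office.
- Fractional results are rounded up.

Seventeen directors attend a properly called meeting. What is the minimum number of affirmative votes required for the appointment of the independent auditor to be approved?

The appointment of the independent auditor requires two-thirds of the directors then in office (23).
2/3 of 23 = 15.33, rounded up to 16.

16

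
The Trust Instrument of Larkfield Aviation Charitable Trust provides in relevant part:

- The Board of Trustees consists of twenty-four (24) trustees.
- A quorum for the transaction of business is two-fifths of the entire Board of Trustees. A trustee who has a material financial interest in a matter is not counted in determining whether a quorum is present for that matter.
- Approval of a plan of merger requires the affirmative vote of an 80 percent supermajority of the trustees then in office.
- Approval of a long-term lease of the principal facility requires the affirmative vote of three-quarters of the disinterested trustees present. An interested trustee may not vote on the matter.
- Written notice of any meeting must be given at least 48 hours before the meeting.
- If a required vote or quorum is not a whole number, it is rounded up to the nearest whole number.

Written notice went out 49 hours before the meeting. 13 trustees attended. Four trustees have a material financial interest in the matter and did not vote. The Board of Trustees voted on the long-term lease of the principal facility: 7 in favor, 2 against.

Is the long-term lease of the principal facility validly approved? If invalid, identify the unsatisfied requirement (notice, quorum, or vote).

Notice: 49 hours given; 48 required (49 ≥ 48). Satisfied.
Quorum: 13 present, but the 4 interested trustees do not count, leaving 9. Quorum is 10. Not satisfied.
Vote: the long-term lease of the principal facility requires three-fourths of the disinterested trustees present (13 − 4 = 9). 3/4 of 9 = 6.75, rounded up to 7, so 7 affirmative votes are needed; 7 voted in favor. Satisfied. (Moot — without a quorum no business can be validly transacted.)

Invalid — quorum requirement not satisfied.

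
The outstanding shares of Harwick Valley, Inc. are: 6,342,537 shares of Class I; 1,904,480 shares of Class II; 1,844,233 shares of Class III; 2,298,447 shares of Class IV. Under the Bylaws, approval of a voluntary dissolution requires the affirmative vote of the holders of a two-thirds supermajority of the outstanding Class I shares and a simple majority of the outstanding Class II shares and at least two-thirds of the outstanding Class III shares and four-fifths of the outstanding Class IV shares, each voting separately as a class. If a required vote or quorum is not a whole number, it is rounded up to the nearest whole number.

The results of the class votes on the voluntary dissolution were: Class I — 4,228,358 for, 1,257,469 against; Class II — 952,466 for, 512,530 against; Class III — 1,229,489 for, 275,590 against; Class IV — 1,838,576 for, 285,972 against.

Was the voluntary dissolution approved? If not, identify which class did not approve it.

Class I: 2/3 of 6342537 = 4228358; 4,228,358 required, 4,228,358 in favor — approved.
Class II: a majority of 1904480 is 952241; 952,241 required, 952,466 in favor — approved.
Class III: 2/3 of 1844233 = 1229488.67, rounded up to 1229489; 1,229,489 required, 1,229,489 in favor — approved.
Class IV: 4/5 of 2298447 = 1838757.60, rounded up to 1838758; 1,838,758 required, 1,838,576 in favor — not approved.

Not approved — the Class IV shares did not give the required vote.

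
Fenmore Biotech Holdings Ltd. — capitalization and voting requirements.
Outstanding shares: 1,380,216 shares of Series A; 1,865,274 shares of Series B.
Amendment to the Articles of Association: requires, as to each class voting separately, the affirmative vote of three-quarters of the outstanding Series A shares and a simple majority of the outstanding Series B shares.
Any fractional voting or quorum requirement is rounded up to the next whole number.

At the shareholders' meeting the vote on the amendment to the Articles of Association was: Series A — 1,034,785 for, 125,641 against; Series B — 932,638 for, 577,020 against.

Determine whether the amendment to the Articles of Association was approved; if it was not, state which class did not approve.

Series A: 3/4 of 1380216 = 1035162; 1,035,162 required, 1,034,785 in favor — not approved.
Series B: a majority of 1865274 is 932638; 932,638 required, 932,638 in favor — approved.

Not approved — the Series A shares did not give the required vote.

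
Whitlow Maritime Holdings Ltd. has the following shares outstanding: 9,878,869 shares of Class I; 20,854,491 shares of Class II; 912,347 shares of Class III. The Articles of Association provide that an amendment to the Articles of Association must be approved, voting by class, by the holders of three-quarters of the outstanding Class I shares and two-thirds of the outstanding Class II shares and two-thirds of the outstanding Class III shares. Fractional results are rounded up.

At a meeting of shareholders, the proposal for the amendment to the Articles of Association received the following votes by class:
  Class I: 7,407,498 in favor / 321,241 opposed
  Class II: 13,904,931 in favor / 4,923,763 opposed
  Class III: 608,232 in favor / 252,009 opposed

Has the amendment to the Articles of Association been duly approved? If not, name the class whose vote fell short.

Class I: 3/4 of 9878869 = 7409151.75, rounded up to 7409152; 7,409,152 required, 7,407,498 in favor — not approved.
Class II: 2/3 of 20854491 = 13902994; 13,902,994 required, 13,904,931 in favor — approved.
Class III: 2/3 of 912347 = 608231.33, rounded up to 608232; 608,232 required, 608,232 in favor — approved.

Not approved — the Class I shares did not give the required vote.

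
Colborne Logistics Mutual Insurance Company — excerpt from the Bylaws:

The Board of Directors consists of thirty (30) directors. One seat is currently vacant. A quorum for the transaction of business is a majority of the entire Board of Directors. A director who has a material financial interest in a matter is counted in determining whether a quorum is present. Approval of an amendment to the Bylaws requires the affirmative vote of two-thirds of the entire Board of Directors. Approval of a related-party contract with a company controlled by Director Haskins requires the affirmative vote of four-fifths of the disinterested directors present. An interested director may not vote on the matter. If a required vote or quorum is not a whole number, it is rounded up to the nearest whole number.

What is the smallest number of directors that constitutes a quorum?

A majority of 30 is 16.

16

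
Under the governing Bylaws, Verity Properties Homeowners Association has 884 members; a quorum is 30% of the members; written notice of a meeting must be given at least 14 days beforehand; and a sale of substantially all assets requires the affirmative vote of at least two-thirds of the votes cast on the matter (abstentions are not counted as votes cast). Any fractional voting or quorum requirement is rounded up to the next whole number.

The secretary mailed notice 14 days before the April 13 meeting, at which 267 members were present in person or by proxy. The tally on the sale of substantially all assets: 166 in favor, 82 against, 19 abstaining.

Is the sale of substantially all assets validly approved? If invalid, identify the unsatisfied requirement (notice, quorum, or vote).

Valid — all requirements satisfied.

Notice: 14 days given; 14 required. Satisfied.
Quorum: 30% of 884 = 265.20, rounded up to 266; 267 present. Satisfied.
Vote: requires two-thirds of the votes cast (267 − 19 abstaining = 248); 2/3 of 248 = 165.33, rounded up to 166, so 166 needed; 166 in favor. Satisfied.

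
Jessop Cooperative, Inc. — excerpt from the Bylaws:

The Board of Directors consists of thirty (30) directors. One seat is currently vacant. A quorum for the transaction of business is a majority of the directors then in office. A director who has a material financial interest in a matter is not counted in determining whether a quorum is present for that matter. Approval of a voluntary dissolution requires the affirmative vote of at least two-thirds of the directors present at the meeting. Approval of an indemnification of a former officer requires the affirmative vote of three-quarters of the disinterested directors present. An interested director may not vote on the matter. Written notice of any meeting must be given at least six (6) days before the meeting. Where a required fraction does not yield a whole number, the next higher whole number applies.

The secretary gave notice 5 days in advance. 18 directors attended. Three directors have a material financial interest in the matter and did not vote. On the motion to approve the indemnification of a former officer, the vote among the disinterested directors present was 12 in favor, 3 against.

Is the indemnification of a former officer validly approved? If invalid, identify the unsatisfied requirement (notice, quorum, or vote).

Invalid — notice requirement not satisfied.

Notice: 5 days given; 6 required (5 < 6). Not satisfied.
Quorum: 18 present, but the 3 interested directors do not count, leaving 15. Quorum is 15. Satisfied.
Vote: the indemnification of a former officer requires three-fourths of the disinterested directors present (18 − 3 = 15). 3/4 of 15 = 11.25, rounded up to 12, so 12 affirmative votes are needed; 12 voted in favor. Satisfied.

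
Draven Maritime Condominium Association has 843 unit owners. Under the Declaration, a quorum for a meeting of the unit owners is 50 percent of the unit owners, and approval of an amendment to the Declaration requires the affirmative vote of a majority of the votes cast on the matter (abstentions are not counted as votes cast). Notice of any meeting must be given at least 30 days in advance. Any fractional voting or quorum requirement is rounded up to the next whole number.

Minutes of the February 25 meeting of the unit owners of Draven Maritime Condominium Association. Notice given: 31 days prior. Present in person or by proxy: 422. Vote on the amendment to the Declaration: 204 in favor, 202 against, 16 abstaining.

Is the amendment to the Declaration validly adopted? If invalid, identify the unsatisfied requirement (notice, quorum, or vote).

Notice: 31 days given; 30 required. Satisfied.
Quorum: 50% of 843 = 421.50, rounded up to 422; 422 present. Satisfied.
Vote: requires a majority of the votes cast (422 − 16 abstaining = 406); a majority of 406 is 204, so 204 needed; 204 in favor. Satisfied.

Valid — all requirements satisfied.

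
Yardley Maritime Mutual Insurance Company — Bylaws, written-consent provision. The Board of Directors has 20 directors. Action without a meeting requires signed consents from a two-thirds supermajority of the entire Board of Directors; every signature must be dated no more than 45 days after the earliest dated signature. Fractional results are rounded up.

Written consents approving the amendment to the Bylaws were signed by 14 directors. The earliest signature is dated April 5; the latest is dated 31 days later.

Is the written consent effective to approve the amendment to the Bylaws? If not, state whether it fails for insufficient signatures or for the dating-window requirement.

Signatures required: a two-thirds supermajority of 20 — 2/3 of 20 = 13.33, rounded up to 14, so 14 needed; 14 signed. Sufficient.
Dating window: the latest signature is 31 days after the earliest; the limit is 45 days. Within the window.

Effective — both the signature and dating-window requirements are satisfied.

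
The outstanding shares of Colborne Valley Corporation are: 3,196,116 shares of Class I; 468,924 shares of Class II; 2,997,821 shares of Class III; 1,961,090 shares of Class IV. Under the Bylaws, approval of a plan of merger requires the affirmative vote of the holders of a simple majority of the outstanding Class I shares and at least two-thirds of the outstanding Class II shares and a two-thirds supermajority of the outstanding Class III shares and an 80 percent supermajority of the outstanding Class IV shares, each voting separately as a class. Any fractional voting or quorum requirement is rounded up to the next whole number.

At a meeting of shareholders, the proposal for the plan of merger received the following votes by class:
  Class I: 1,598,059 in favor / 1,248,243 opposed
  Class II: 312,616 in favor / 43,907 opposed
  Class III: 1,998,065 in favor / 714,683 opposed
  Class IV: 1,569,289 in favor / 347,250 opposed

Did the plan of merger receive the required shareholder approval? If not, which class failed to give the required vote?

Not approved — the Class III shares did not give the required vote.

Class I: a majority of 3196116 is 1598059; 1,598,059 required, 1,598,059 in favor — approved.
Class II: 2/3 of 468924 = 312616; 312,616 required, 312,616 in favor — approved.
Class III: 2/3 of 2997821 = 1998547.33, rounded up to 1998548; 1,998,548 required, 1,998,065 in favor — not approved.
Class IV: 4/5 of 1961090 = 1568872; 1,568,872 required, 1,569,289 in favor — approved.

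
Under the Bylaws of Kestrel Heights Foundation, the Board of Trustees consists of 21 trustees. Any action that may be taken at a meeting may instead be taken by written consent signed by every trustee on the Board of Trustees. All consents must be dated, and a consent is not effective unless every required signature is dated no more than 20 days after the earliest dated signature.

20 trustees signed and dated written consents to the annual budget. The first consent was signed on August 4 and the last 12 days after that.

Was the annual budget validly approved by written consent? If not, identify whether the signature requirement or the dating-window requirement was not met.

Not effective — insufficient signatures.

Signatures required: the unanimous vote of 21 — unanimous means all 21, so 21 needed; 20 signed. Insufficient.
Dating window: the latest signature is 12 days after the earliest; the limit is 20 days. Within the window.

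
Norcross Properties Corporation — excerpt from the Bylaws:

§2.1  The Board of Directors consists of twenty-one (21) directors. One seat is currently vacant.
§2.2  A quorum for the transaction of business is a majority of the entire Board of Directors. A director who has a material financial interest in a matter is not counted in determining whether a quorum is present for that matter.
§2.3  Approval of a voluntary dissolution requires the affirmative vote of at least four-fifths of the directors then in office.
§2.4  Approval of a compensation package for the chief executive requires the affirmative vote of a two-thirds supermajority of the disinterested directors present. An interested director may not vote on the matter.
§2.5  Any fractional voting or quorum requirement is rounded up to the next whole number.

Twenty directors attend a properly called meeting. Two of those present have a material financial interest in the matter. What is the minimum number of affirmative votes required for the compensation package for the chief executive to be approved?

The compensation package for the chief executive requires two-thirds of the disinterested directors present (20 − 2 = 18).
2/3 of 18 = 12.

12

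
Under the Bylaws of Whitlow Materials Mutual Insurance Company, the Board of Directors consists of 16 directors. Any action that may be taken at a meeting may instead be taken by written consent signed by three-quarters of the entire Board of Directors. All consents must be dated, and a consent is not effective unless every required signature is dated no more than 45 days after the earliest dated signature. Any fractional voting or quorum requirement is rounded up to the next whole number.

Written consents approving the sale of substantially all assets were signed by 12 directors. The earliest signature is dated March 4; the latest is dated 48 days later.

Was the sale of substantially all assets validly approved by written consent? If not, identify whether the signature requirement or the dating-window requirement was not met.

Not effective — dating-window requirement not satisfied.

Signatures required: three-quarters of 16 — 3/4 of 16 = 12, so 12 needed; 12 signed. Sufficient.
Dating window: the latest signature is 48 days after the earliest; the limit is 45 days. Outside the window.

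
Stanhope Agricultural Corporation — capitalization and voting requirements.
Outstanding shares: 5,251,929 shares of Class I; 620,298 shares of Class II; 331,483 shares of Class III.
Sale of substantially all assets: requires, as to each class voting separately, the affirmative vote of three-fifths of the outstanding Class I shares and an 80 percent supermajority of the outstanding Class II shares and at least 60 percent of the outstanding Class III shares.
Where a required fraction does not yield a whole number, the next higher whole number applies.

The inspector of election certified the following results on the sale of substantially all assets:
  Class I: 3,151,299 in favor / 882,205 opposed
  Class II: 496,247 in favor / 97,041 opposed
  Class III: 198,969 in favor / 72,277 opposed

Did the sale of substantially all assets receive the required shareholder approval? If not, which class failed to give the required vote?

Class I: 3/5 of 5251929 = 3151157.40, rounded up to 3151158; 3,151,158 required, 3,151,299 in favor — approved.
Class II: 4/5 of 620298 = 496238.40, rounded up to 496239; 496,239 required, 496,247 in favor — approved.
Class III: 3/5 of 331483 = 198889.80, rounded up to 198890; 198,890 required, 198,969 in favor — approved.

Approved — every class gave the required vote.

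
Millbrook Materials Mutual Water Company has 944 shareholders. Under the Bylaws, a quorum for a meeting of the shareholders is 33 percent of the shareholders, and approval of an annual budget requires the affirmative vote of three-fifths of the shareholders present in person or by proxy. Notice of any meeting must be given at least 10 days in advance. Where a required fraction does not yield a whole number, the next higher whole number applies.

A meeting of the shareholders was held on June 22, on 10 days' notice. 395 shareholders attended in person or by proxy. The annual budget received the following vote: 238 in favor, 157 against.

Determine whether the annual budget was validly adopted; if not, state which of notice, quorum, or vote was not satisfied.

Notice: 10 days given; 10 required. Satisfied.
Quorum: 33% of 944 = 311.52, rounded up to 312; 395 present. Satisfied.
Vote: requires three-fifths of those present (395); 3/5 of 395 = 237, so 237 needed; 238 in favor. Satisfied.

Valid — all requirements satisfied.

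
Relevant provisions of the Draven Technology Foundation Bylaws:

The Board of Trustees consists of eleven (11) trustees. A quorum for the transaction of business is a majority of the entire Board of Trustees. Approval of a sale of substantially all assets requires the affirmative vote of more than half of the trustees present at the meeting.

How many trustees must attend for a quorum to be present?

A majority of 11 is 6.

6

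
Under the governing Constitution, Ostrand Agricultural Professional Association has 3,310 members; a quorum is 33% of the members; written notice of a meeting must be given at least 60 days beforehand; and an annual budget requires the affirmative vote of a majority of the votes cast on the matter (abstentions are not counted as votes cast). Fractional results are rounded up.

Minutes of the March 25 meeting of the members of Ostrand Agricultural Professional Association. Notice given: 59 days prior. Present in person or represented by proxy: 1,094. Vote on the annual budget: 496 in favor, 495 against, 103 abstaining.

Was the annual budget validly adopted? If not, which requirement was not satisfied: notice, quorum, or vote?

Notice: 59 days given; 60 required. Not satisfied.
Quorum: 33% of 3,310 = 1,092.30, rounded up to 1,093; 1,094 present. Satisfied.
Vote: requires a majority of the votes cast (1,094 − 103 abstaining = 991); a majority of 991 is 496, so 496 needed; 496 in favor. Satisfied.

Invalid — notice requirement not satisfied.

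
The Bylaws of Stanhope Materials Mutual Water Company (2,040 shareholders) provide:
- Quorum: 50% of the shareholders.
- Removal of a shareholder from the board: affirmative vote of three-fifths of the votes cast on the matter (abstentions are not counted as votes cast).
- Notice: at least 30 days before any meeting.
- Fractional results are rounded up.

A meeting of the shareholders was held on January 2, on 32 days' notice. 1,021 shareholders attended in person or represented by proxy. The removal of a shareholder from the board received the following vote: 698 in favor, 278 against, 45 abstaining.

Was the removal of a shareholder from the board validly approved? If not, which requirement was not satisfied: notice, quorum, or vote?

Valid — all requirements satisfied.

Notice: 32 days given; 30 required. Satisfied.
Quorum: 50% of 2,040 = 1,020; 1,021 present. Satisfied.
Vote: requires three-fifths of the votes cast (1,021 − 45 abstaining = 976); 3/5 of 976 = 585.60, rounded up to 586, so 586 needed; 698 in favor. Satisfied.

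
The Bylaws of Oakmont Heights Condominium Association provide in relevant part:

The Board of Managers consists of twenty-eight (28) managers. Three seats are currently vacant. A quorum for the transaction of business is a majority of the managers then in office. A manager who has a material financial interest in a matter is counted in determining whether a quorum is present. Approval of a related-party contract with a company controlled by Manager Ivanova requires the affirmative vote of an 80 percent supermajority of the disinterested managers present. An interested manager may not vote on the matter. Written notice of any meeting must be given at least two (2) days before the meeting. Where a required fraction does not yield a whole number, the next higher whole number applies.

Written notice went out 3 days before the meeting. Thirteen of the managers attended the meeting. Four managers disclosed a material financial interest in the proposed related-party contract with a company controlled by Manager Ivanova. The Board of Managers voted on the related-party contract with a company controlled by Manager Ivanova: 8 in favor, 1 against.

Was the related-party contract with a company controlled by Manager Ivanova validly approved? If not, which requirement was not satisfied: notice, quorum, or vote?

Notice: 3 days given; 2 required (3 ≥ 2). Satisfied.
Quorum: 13 present (interested managers count toward quorum); quorum is 13. Satisfied.
Vote: the related-party contract with a company controlled by Manager Ivanova requires four-fifths of the disinterested managers present (13 − 4 = 9). 4/5 of 9 = 7.20, rounded up to 8, so 8 affirmative votes are needed; 8 voted in favor. Satisfied.

Valid — all requirements satisfied.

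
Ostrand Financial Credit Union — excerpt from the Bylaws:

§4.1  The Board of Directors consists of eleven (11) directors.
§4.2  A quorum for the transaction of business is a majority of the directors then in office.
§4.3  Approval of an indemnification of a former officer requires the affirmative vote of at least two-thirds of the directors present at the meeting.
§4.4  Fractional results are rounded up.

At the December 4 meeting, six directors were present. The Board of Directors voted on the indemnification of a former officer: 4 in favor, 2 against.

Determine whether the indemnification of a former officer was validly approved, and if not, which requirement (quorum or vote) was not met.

Quorum: 6 present; quorum is 6. Satisfied.
Vote: the indemnification of a former officer requires two-thirds of the directors present (6). 2/3 of 6 = 4, so 4 affirmative votes are needed; 4 voted in favor. Satisfied.

Valid — all requirements satisfied.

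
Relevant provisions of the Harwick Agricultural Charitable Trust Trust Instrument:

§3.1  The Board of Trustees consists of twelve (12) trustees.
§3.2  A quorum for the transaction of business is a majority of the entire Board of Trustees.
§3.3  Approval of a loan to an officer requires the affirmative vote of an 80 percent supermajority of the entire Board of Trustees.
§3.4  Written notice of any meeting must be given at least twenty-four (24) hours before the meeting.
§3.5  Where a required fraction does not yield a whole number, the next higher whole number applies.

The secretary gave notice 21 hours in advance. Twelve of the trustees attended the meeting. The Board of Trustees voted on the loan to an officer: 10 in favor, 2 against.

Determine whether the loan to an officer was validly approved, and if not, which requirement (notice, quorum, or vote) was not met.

Invalid — notice requirement not satisfied.

Notice: 21 hours given; 24 required (21 < 24). Not satisfied.
Quorum: 12 present; quorum is 7. Satisfied.
Vote: the loan to an officer requires four-fifths of the entire Board of Trustees (12). 4/5 of 12 = 9.60, rounded up to 10, so 10 affirmative votes are needed; 10 voted in favor. Satisfied.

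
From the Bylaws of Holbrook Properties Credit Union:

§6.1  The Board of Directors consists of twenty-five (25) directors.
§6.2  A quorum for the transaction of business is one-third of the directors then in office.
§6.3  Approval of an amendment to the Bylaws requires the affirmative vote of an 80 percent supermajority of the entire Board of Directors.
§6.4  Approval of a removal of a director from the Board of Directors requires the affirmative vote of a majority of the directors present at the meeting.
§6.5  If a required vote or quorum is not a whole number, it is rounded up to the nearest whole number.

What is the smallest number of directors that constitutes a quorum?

1/3 of 25 = 8.33, rounded up to 9.

9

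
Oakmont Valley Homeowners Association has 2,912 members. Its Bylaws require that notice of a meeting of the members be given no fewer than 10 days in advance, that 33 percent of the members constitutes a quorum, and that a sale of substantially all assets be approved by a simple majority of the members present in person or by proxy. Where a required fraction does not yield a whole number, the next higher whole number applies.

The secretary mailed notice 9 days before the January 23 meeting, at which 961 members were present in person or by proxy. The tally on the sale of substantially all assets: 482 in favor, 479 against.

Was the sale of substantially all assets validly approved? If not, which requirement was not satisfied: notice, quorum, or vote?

Notice: 9 days given; 10 required. Not satisfied.
Quorum: 33% of 2,912 = 960.96, rounded up to 961; 961 present. Satisfied.
Vote: requires a majority of those present (961); a majority of 961 is 481, so 481 needed; 482 in favor. Satisfied.

Invalid — notice requirement not satisfied.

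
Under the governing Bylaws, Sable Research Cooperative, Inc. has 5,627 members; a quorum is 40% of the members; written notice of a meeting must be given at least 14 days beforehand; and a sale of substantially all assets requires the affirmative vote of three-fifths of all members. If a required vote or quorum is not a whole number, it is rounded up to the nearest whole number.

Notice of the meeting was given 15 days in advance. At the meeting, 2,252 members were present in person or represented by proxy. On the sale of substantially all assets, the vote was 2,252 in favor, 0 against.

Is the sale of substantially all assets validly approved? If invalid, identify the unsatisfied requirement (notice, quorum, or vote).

Notice: 15 days given; 14 required. Satisfied.
Quorum: 40% of 5,627 = 2,250.80, rounded up to 2,251; 2,252 present. Satisfied.
Vote: requires three-fifths of all members (5,627); 3/5 of 5627 = 3376.20, rounded up to 3377, so 3,377 needed; 2,252 in favor. Not satisfied.

Invalid — vote requirement not satisfied.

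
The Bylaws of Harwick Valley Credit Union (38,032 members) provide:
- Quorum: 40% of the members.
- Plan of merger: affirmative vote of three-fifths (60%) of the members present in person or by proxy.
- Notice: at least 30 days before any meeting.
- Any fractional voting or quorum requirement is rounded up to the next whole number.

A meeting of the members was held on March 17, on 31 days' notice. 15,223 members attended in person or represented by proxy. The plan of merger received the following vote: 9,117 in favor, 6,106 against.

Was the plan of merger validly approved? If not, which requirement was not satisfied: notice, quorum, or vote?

Invalid — vote requirement not satisfied.

Notice: 31 days given; 30 required. Satisfied.
Quorum: 40% of 38,032 = 15,212.80, rounded up to 15,213; 15,223 present. Satisfied.
Vote: requires three-fifths of those present (15,223); 3/5 of 15223 = 9133.80, rounded up to 9134, so 9,134 needed; 9,117 in favor. Not satisfied.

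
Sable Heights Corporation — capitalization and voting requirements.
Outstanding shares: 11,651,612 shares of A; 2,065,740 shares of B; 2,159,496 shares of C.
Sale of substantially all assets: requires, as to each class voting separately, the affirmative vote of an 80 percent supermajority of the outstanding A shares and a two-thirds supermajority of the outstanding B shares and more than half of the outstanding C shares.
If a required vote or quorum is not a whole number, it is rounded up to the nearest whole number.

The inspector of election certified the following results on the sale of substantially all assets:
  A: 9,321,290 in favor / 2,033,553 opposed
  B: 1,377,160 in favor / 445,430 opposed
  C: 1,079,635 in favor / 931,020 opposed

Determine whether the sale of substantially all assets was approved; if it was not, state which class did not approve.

A: 4/5 of 11651612 = 9321289.60, rounded up to 9321290; 9,321,290 required, 9,321,290 in favor — approved.
B: 2/3 of 2065740 = 1377160; 1,377,160 required, 1,377,160 in favor — approved.
C: a majority of 2159496 is 1079749; 1,079,749 required, 1,079,635 in favor — not approved.

Not approved — the C shares did not give the required vote.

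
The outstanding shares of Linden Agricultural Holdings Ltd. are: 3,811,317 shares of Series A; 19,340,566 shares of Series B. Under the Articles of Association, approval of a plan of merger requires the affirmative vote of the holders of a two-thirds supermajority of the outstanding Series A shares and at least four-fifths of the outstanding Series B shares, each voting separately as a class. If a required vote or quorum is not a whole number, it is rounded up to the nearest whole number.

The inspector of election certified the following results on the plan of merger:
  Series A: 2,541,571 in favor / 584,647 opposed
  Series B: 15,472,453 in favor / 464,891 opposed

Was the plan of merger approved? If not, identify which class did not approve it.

Series A: 2/3 of 3811317 = 2540878; 2,540,878 required, 2,541,571 in favor — approved.
Series B: 4/5 of 19340566 = 15472452.80, rounded up to 15472453; 15,472,453 required, 15,472,453 in favor — approved.

Approved — every class gave the required vote.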